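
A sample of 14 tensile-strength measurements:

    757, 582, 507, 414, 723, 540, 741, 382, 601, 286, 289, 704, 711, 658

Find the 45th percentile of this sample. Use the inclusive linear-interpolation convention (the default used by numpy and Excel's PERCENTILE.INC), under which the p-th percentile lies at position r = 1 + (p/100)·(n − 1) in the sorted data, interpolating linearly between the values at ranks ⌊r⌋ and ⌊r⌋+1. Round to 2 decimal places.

575.70

Sorted: 286, 289, 382, 414, 507, 540, 582, 601, 658, 704, 711, 723, 741, 757.
n = 14.
r = 1 + (45/100)·(14 − 1) = 1 + 5.85 = 6.85.
Rank 6 is 540 and rank 7 is 582.
Interpolate: 540 + 0.85·(582 − 540) = 540 + 0.85·42 = 575.7.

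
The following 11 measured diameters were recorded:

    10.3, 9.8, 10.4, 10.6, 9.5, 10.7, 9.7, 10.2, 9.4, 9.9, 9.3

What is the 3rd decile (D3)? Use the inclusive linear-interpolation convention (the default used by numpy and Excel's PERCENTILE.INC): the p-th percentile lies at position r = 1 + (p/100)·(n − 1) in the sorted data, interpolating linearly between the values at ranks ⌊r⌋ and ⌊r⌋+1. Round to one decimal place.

Sorted: 9.3, 9.4, 9.5, 9.7, 9.8, 9.9, 10.2, 10.3, 10.4, 10.6, 10.7.
n = 11.
r = 1 + (30/100)·(11 − 1) = 1 + 3 = 4.
r is an integer, so P30 is the value at rank 4: 9.7.

9.7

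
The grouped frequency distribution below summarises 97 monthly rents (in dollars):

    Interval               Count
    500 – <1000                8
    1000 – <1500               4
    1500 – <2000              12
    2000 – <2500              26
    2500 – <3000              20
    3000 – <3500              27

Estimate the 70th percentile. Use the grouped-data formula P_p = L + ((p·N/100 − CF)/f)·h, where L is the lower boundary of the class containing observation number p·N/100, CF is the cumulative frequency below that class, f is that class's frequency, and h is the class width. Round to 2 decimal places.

2947.50

N = 97; target position k = 70/100 · 97 = 67.9.
Cumulative frequencies: 8, 12, 24, 50, 70, 97.
Observation 67.9 falls in the class 2500 – <3000.
L = 2500, CF = 50, f = 20, h = 500.
P70 = 2500 + ((67.9 − 50)/20)·500 = 2500 + 447.5 = 2947.5.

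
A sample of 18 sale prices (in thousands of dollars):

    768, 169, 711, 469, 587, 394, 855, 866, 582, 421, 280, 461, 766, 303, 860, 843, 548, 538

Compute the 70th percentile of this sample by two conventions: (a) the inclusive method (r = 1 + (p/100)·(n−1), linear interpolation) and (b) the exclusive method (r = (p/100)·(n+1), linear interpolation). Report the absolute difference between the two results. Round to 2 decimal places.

Sorted: 169, 280, 303, 394, 421, 461, 469, 538, 548, 582, 587, 711, 766, 768, 843, 855, 860, 866.
n = 18.
(a) r = 12.9; between ranks 12 (711) and 13 (766): 760.5.
(b) r = 13.3; between ranks 13 (766) and 14 (768): 766.6.
|760.5 − 766.6| = 6.1.

6.10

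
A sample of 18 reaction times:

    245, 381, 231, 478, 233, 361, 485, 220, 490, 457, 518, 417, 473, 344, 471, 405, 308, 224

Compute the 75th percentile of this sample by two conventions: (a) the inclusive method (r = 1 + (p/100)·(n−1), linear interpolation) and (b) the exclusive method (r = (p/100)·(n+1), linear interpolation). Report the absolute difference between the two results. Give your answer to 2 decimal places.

Sorted: 220, 224, 231, 233, 245, 308, 344, 361, 381, 405, 417, 457, 471, 473, 478, 485, 490, 518.
n = 18.
(a) r = 13.75; between ranks 13 (471) and 14 (473): 472.5.
(b) r = 14.25; between ranks 14 (473) and 15 (478): 474.25.
|472.5 − 474.25| = 1.75.

1.75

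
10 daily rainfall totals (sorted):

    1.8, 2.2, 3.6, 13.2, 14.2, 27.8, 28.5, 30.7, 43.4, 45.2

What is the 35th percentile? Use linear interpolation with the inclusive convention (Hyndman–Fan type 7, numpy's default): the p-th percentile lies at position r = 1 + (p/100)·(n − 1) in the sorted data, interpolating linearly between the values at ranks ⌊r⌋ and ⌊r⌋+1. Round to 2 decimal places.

13.35

n = 10.
r = 1 + (35/100)·(10 − 1) = 1 + 3.15 = 4.15.
Rank 4 is 13.2 and rank 5 is 14.2.
Interpolate: 13.2 + 0.15·(14.2 − 13.2) = 13.2 + 0.15·1 = 13.35.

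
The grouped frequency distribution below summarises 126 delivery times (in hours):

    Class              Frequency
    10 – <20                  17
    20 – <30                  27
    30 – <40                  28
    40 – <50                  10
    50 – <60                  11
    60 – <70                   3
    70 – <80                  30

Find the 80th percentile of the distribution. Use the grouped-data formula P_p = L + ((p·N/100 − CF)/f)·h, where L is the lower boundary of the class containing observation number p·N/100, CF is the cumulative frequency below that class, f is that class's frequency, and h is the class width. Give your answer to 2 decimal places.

71.60

N = 126; target position k = 80/100 · 126 = 100.8.
Cumulative frequencies: 17, 44, 72, 82, 93, 96, 126.
Observation 100.8 falls in the class 70 – <80.
L = 70, CF = 96, f = 30, h = 10.
P80 = 70 + ((100.8 − 96)/30)·10 = 70 + 1.6 = 71.6.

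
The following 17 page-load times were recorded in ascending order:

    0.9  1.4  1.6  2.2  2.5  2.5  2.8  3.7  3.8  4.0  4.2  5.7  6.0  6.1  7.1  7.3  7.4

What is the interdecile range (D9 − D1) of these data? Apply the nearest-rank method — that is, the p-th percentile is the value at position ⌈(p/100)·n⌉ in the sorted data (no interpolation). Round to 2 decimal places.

n = 17.
P10: rank ⌈10/100·17⌉ = 2 → 1.4.
P90: rank ⌈90/100·17⌉ = 16 → 7.3.
Difference: 7.3 − 1.4 = 5.9.

5.90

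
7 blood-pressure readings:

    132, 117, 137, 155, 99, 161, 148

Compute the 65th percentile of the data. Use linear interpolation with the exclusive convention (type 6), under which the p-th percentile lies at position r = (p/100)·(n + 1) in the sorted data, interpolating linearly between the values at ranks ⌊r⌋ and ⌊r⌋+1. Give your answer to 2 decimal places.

149.40

Sorted: 99, 117, 132, 137, 148, 155, 161.
n = 7.
r = (65/100)·(7 + 1) = 5.2.
Rank 5 is 148 and rank 6 is 155.
Interpolate: 148 + 0.2·(155 − 148) = 148 + 0.2·7 = 149.4.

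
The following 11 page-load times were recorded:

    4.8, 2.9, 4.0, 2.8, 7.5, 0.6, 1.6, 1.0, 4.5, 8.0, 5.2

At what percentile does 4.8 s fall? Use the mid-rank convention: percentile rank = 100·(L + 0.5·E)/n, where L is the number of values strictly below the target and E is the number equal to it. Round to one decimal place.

Sorted: 0.6, 1.0, 1.6, 2.8, 2.9, 4.0, 4.5, 4.8, 5.2, 7.5, 8.0.
Count below 4.8: L = 7; count equal: E = 1; n = 11.
Percentile rank = 100·(7 + 0.5·1)/11 = 100·7.5/11 = 68.18.

68.2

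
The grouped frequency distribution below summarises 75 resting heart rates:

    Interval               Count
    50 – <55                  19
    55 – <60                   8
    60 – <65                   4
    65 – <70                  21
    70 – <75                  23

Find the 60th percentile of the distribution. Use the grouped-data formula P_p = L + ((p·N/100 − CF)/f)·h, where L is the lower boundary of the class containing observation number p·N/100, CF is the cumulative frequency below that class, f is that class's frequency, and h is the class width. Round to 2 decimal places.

N = 75; target position k = 60/100 · 75 = 45.
Cumulative frequencies: 19, 27, 31, 52, 75.
Observation 45 falls in the class 65 – <70.
L = 65, CF = 31, f = 21, h = 5.
P60 = 65 + ((45 − 31)/21)·5 = 65 + 3.33333 = 68.3333.

68.33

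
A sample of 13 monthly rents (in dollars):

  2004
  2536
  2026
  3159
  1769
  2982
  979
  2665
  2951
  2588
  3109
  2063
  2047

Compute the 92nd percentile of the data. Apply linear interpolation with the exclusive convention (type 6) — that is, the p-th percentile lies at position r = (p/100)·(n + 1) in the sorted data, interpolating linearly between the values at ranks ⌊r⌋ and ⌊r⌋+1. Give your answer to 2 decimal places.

3153.00

Sorted: 979, 1769, 2004, 2026, 2047, 2063, 2536, 2588, 2665, 2951, 2982, 3109, 3159.
n = 13.
r = (92/100)·(13 + 1) = 12.88.
Rank 12 is 3109 and rank 13 is 3159.
Interpolate: 3109 + 0.88·(3159 − 3109) = 3109 + 0.88·50 = 3153.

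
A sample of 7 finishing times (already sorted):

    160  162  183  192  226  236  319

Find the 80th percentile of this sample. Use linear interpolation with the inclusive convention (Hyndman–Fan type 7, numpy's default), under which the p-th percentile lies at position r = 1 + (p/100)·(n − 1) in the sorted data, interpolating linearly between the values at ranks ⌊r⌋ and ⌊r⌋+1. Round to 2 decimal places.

n = 7.
r = 1 + (80/100)·(7 − 1) = 1 + 4.8 = 5.8.
Rank 5 is 226 and rank 6 is 236.
Interpolate: 226 + 0.8·(236 − 226) = 226 + 0.8·10 = 234.

234.00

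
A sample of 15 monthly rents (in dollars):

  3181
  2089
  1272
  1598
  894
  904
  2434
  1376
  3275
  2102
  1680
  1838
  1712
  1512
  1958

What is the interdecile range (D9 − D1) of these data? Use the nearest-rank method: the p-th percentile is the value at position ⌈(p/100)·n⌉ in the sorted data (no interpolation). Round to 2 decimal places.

2277.00

Sorted: 894, 904, 1272, 1376, 1512, 1598, 1680, 1712, 1838, 1958, 2089, 2102, 2434, 3181, 3275.
n = 15.
P10: rank ⌈10/100·15⌉ = 2 → 904.
P90: rank ⌈90/100·15⌉ = 14 → 3181.
Difference: 3181 − 904 = 2277.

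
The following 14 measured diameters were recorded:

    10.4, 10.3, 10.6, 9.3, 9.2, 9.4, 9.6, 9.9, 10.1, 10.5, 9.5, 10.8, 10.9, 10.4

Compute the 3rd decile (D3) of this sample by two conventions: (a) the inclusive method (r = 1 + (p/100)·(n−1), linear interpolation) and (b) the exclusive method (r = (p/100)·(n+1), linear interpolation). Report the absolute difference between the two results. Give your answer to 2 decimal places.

Sorted: 9.2, 9.3, 9.4, 9.5, 9.6, 9.9, 10.1, 10.3, 10.4, 10.4, 10.5, 10.6, 10.8, 10.9.
n = 14.
(a) r = 4.9; between ranks 4 (9.5) and 5 (9.6): 9.59.
(b) r = 4.5; between ranks 4 (9.5) and 5 (9.6): 9.55.
|9.59 − 9.55| = 0.04.

0.04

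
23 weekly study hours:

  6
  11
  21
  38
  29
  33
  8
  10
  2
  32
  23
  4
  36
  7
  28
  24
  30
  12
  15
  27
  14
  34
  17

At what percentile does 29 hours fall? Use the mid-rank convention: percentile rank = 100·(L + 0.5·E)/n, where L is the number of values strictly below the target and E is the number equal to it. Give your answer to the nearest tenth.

71.7

Sorted: 2, 4, 6, 7, 8, 10, 11, 12, 14, 15, 17, 21, 23, 24, 27, 28, 29, 30, 32, 33, 34, 36, 38.
Count below 29: L = 16; count equal: E = 1; n = 23.
Percentile rank = 100·(16 + 0.5·1)/23 = 100·16.5/23 = 71.74.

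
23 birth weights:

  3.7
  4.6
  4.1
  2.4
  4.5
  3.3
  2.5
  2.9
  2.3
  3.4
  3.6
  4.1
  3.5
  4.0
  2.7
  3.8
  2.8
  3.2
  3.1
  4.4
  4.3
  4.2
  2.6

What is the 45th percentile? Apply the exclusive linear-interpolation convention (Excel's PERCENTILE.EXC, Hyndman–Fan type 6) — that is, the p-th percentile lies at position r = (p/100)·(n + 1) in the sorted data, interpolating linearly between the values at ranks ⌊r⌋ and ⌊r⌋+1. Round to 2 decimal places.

Sorted: 2.3, 2.4, 2.5, 2.6, 2.7, 2.8, 2.9, 3.1, 3.2, 3.3, 3.4, 3.5, 3.6, 3.7, 3.8, 4.0, 4.1, 4.1, 4.2, 4.3, 4.4, 4.5, 4.6.
n = 23.
r = (45/100)·(23 + 1) = 10.8.
Rank 10 is 3.3 and rank 11 is 3.4.
Interpolate: 3.3 + 0.8·(3.4 − 3.3) = 3.3 + 0.8·0.1 = 3.38.

3.38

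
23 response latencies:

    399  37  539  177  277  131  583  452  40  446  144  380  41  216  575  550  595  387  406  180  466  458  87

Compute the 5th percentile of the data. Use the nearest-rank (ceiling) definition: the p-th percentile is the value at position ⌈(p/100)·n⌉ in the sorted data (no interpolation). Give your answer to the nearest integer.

40

Sorted: 37, 40, 41, 87, 131, 144, 177, 180, 216, 277, 380, 387, 399, 406, 446, 452, 458, 466, 539, 550, 575, 583, 595.
n = 23.
Position = ⌈5/100 · 23⌉ = ⌈1.15⌉ = 2.
The value at rank 2 is 40.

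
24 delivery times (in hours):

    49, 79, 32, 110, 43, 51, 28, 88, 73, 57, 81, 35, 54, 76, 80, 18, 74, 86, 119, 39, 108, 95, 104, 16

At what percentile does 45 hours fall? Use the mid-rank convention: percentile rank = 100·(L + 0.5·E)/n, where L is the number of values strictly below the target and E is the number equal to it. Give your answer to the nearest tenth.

Sorted: 16, 18, 28, 32, 35, 39, 43, 49, 51, 54, 57, 73, 74, 76, 79, 80, 81, 86, 88, 95, 104, 108, 110, 119.
Count below 45: L = 7; count equal: E = 0; n = 24.
Percentile rank = 100·(7 + 0.5·0)/24 = 100·7/24 = 29.17.

29.2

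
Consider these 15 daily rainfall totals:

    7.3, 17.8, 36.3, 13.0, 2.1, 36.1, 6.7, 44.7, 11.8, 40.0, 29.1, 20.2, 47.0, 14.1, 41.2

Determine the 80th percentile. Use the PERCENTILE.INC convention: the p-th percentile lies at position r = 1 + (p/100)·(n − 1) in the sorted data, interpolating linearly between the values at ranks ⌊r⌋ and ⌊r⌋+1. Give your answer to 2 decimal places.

Sorted: 2.1, 6.7, 7.3, 11.8, 13.0, 14.1, 17.8, 20.2, 29.1, 36.1, 36.3, 40.0, 41.2, 44.7, 47.0.
n = 15.
r = 1 + (80/100)·(15 − 1) = 1 + 11.2 = 12.2.
Rank 12 is 40.0 and rank 13 is 41.2.
Interpolate: 40.0 + 0.2·(41.2 − 40.0) = 40.0 + 0.2·1.2 = 40.24.

40.24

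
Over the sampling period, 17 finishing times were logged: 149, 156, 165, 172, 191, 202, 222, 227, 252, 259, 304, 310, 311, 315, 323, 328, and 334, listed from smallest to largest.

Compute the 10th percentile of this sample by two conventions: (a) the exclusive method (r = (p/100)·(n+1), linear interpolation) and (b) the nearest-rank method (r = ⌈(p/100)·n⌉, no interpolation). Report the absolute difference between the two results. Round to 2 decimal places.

n = 17.
(a) r = 1.8; between ranks 1 (149) and 2 (156): 154.6.
(b) the nearest-rank method: rank 2 → 156.
|154.6 − 156| = 1.4.

1.40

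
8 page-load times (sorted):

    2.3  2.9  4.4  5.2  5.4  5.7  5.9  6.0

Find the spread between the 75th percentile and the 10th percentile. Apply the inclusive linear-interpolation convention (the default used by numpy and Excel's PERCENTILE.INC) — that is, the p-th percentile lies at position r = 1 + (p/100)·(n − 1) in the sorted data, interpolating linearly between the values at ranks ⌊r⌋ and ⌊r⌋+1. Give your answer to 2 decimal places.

3.03

n = 8.
P10: r = 1.7; ranks 1–2 are 2.3, 2.9; interpolating gives 2.72.
P75: r = 6.25; ranks 6–7 are 5.7, 5.9; interpolating gives 5.75.
Difference: 5.75 − 2.72 = 3.03.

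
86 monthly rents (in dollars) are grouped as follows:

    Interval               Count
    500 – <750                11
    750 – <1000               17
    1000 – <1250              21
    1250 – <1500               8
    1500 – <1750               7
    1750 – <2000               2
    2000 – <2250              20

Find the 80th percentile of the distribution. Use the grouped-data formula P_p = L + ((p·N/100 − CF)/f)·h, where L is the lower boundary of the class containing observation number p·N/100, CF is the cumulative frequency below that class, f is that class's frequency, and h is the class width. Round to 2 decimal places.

2035.00

N = 86; target position k = 80/100 · 86 = 68.8.
Cumulative frequencies: 11, 28, 49, 57, 64, 66, 86.
Observation 68.8 falls in the class 2000 – <2250.
L = 2000, CF = 66, f = 20, h = 250.
P80 = 2000 + ((68.8 − 66)/20)·250 = 2000 + 35 = 2035.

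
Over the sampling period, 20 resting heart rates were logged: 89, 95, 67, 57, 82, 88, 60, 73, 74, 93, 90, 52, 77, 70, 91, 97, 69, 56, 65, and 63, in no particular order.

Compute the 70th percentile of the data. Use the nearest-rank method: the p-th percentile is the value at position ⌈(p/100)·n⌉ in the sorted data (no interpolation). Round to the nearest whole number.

88

Sorted: 52, 56, 57, 60, 63, 65, 67, 69, 70, 73, 74, 77, 82, 88, 89, 90, 91, 93, 95, 97.
n = 20.
Position = ⌈70/100 · 20⌉ = ⌈14⌉ = 14.
The value at rank 14 is 88.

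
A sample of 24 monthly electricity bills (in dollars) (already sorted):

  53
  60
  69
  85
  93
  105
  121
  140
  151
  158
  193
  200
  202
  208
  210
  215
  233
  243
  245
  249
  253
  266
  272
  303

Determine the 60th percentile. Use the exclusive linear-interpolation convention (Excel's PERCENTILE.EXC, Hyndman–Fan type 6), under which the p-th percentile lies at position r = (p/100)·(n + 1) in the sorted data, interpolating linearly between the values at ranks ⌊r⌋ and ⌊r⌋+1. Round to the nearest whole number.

n = 24.
r = (60/100)·(24 + 1) = 15.
r is an integer, so P60 is the value at rank 15: 210.

210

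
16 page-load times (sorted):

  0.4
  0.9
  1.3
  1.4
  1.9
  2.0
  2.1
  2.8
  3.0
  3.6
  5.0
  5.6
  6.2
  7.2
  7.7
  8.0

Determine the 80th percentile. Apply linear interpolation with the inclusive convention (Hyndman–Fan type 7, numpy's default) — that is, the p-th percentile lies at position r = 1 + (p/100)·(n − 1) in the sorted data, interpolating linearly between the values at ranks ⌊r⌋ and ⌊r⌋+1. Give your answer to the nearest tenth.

n = 16.
r = 1 + (80/100)·(16 − 1) = 1 + 12 = 13.
r is an integer, so P80 is the value at rank 13: 6.2.

6.2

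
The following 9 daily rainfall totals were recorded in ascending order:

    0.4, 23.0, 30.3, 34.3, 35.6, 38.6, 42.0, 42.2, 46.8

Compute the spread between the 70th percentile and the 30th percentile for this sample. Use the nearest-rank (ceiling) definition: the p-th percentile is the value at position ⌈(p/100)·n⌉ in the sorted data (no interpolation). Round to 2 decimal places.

11.70

n = 9.
P30: rank ⌈30/100·9⌉ = 3 → 30.3.
P70: rank ⌈70/100·9⌉ = 7 → 42.
Difference: 42 − 30.3 = 11.7.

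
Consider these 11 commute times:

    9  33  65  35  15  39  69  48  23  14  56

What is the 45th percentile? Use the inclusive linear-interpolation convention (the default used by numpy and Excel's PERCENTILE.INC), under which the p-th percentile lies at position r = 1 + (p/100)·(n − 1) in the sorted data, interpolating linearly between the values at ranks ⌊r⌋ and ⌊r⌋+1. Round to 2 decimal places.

Sorted: 9, 14, 15, 23, 33, 35, 39, 48, 56, 65, 69.
n = 11.
r = 1 + (45/100)·(11 − 1) = 1 + 4.5 = 5.5.
Rank 5 is 33 and rank 6 is 35.
Interpolate: 33 + 0.5·(35 − 33) = 33 + 0.5·2 = 34.

34.00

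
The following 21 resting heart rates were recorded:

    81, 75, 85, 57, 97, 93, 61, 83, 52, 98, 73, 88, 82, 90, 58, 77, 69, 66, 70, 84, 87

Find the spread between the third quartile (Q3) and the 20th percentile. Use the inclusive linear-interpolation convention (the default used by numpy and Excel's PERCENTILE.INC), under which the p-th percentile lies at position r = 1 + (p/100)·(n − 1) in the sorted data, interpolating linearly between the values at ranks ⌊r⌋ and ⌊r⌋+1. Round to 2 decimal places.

21.00

Sorted: 52, 57, 58, 61, 66, 69, 70, 73, 75, 77, 81, 82, 83, 84, 85, 87, 88, 90, 93, 97, 98.
n = 21.
P20: r = 5 (integer) → 66.
P75: r = 16 (integer) → 87.
Difference: 87 − 66 = 21.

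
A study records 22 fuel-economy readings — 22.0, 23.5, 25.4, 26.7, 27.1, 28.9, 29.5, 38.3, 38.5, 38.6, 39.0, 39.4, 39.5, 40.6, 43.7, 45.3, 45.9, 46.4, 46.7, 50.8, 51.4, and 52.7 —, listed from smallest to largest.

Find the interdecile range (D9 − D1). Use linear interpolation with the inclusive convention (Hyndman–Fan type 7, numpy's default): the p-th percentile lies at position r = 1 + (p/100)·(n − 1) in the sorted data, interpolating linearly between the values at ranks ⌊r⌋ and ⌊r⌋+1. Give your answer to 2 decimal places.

n = 22.
P10: r = 3.1; ranks 3–4 are 25.4, 26.7; interpolating gives 25.53.
P90: r = 19.9; ranks 19–20 are 46.7, 50.8; interpolating gives 50.39.
Difference: 50.39 − 25.53 = 24.86.

24.86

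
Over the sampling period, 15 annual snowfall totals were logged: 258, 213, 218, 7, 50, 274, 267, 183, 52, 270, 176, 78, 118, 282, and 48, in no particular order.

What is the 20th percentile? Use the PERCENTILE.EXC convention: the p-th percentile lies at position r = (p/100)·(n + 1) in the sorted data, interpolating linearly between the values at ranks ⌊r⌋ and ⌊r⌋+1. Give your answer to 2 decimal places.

Sorted: 7, 48, 50, 52, 78, 118, 176, 183, 213, 218, 258, 267, 270, 274, 282.
n = 15.
r = (20/100)·(15 + 1) = 3.2.
Rank 3 is 50 and rank 4 is 52.
Interpolate: 50 + 0.2·(52 − 50) = 50 + 0.2·2 = 50.4.

50.40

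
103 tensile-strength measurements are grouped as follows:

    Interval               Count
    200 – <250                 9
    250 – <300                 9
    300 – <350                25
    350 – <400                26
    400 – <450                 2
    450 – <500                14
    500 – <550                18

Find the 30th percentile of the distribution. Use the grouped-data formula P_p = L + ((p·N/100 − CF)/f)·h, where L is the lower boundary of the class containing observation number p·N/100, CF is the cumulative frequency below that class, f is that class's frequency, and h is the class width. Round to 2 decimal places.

N = 103; target position k = 30/100 · 103 = 30.9.
Cumulative frequencies: 9, 18, 43, 69, 71, 85, 103.
Observation 30.9 falls in the class 300 – <350.
L = 300, CF = 18, f = 25, h = 50.
P30 = 300 + ((30.9 − 18)/25)·50 = 300 + 25.8 = 325.8.

325.80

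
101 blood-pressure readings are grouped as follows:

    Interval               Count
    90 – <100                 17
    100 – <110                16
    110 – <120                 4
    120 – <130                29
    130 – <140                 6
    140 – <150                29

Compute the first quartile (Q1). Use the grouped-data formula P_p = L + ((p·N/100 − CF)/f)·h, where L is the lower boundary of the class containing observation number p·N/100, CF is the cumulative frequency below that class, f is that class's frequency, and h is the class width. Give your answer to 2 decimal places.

N = 101; target position k = 25/100 · 101 = 25.25.
Cumulative frequencies: 17, 33, 37, 66, 72, 101.
Observation 25.25 falls in the class 100 – <110.
L = 100, CF = 17, f = 16, h = 10.
P25 = 100 + ((25.25 − 17)/16)·10 = 100 + 5.15625 = 105.156.

105.16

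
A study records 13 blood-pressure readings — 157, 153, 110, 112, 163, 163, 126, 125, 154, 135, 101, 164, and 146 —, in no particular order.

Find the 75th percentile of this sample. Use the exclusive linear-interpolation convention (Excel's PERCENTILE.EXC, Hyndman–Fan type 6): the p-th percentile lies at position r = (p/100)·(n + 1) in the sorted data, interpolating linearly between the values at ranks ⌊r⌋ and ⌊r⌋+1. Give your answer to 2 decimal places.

160.00

Sorted: 101, 110, 112, 125, 126, 135, 146, 153, 154, 157, 163, 163, 164.
n = 13.
r = (75/100)·(13 + 1) = 10.5.
Rank 10 is 157 and rank 11 is 163.
Interpolate: 157 + 0.5·(163 − 157) = 157 + 0.5·6 = 160.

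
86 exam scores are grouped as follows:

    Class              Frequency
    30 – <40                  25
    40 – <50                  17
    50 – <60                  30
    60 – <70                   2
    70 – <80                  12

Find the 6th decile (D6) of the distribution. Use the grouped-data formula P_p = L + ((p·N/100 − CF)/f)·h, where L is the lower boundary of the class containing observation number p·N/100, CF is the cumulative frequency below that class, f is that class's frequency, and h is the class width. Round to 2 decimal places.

N = 86; target position k = 60/100 · 86 = 51.6.
Cumulative frequencies: 25, 42, 72, 74, 86.
Observation 51.6 falls in the class 50 – <60.
L = 50, CF = 42, f = 30, h = 10.
P60 = 50 + ((51.6 − 42)/30)·10 = 50 + 3.2 = 53.2.

53.20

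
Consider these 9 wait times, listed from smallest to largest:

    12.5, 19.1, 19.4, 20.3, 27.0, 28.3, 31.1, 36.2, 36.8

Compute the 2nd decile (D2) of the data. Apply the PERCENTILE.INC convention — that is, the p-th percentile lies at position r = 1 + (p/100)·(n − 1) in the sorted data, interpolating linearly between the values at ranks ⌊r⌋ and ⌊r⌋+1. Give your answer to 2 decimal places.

19.28

n = 9.
r = 1 + (20/100)·(9 − 1) = 1 + 1.6 = 2.6.
Rank 2 is 19.1 and rank 3 is 19.4.
Interpolate: 19.1 + 0.6·(19.4 − 19.1) = 19.1 + 0.6·0.3 = 19.28.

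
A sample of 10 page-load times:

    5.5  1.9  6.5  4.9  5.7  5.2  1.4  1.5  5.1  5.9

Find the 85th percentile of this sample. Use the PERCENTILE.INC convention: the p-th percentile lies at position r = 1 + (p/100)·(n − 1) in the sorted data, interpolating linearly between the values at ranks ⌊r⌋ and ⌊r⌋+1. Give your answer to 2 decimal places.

Sorted: 1.4, 1.5, 1.9, 4.9, 5.1, 5.2, 5.5, 5.7, 5.9, 6.5.
n = 10.
r = 1 + (85/100)·(10 − 1) = 1 + 7.65 = 8.65.
Rank 8 is 5.7 and rank 9 is 5.9.
Interpolate: 5.7 + 0.65·(5.9 − 5.7) = 5.7 + 0.65·0.2 = 5.83.

5.83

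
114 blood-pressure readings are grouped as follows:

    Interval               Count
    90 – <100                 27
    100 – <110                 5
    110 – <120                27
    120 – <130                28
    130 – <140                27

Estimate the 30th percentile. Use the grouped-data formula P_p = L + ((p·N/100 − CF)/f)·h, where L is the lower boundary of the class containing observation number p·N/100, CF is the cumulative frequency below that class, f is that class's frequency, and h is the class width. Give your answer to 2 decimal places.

110.81

N = 114; target position k = 30/100 · 114 = 34.2.
Cumulative frequencies: 27, 32, 59, 87, 114.
Observation 34.2 falls in the class 110 – <120.
L = 110, CF = 32, f = 27, h = 10.
P30 = 110 + ((34.2 − 32)/27)·10 = 110 + 0.814815 = 110.815.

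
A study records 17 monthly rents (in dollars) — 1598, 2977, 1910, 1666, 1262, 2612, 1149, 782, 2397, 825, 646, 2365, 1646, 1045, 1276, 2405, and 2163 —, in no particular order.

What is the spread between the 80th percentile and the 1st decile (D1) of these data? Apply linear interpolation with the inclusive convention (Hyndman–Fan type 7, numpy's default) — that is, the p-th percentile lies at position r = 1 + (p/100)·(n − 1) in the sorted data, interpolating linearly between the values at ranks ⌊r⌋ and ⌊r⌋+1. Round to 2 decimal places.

1582.80

Sorted: 646, 782, 825, 1045, 1149, 1262, 1276, 1598, 1646, 1666, 1910, 2163, 2365, 2397, 2405, 2612, 2977.
n = 17.
P10: r = 2.6; ranks 2–3 are 782, 825; interpolating gives 807.8.
P80: r = 13.8; ranks 13–14 are 2365, 2397; interpolating gives 2390.6.
Difference: 2390.6 − 807.8 = 1582.8.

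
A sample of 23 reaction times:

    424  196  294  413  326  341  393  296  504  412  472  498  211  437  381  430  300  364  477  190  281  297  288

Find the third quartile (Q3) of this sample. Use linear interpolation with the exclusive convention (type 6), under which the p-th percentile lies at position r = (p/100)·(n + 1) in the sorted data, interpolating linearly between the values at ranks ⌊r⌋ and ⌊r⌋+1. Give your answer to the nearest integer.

430

Sorted: 190, 196, 211, 281, 288, 294, 296, 297, 300, 326, 341, 364, 381, 393, 412, 413, 424, 430, 437, 472, 477, 498, 504.
n = 23.
r = (75/100)·(23 + 1) = 18.
r is an integer, so P75 is the value at rank 18: 430.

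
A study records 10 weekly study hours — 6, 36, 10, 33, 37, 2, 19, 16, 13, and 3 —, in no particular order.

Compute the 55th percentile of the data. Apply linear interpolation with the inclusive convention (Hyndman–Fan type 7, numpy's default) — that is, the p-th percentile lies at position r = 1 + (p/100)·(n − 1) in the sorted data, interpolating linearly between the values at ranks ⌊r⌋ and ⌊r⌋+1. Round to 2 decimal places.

15.85

Sorted: 2, 3, 6, 10, 13, 16, 19, 33, 36, 37.
n = 10.
r = 1 + (55/100)·(10 − 1) = 1 + 4.95 = 5.95.
Rank 5 is 13 and rank 6 is 16.
Interpolate: 13 + 0.95·(16 − 13) = 13 + 0.95·3 = 15.85.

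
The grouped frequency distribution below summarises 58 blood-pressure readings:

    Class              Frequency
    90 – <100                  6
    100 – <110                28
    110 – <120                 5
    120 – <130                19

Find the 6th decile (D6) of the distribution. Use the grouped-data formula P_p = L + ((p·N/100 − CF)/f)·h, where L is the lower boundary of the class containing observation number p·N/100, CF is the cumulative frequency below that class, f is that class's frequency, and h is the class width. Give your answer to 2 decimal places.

N = 58; target position k = 60/100 · 58 = 34.8.
Cumulative frequencies: 6, 34, 39, 58.
Observation 34.8 falls in the class 110 – <120.
L = 110, CF = 34, f = 5, h = 10.
P60 = 110 + ((34.8 − 34)/5)·10 = 110 + 1.6 = 111.6.

111.60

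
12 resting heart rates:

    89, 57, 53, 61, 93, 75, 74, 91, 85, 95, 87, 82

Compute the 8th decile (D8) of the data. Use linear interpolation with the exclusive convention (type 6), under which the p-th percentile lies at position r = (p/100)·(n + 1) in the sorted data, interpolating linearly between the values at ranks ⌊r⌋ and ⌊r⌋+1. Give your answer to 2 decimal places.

Sorted: 53, 57, 61, 74, 75, 82, 85, 87, 89, 91, 93, 95.
n = 12.
r = (80/100)·(12 + 1) = 10.4.
Rank 10 is 91 and rank 11 is 93.
Interpolate: 91 + 0.4·(93 − 91) = 91 + 0.4·2 = 91.8.

91.80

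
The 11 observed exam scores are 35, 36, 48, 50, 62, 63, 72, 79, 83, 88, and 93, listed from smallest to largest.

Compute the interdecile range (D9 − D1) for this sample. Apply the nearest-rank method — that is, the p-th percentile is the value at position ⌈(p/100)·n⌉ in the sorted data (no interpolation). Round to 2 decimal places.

n = 11.
P10: rank ⌈10/100·11⌉ = 2 → 36.
P90: rank ⌈90/100·11⌉ = 10 → 88.
Difference: 88 − 36 = 52.

52.00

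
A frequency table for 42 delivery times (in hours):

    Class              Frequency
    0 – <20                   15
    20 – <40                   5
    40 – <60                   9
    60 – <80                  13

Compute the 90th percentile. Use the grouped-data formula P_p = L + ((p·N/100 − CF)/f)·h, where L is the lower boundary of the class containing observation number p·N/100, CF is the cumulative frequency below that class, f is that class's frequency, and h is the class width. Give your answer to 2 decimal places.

73.54

N = 42; target position k = 90/100 · 42 = 37.8.
Cumulative frequencies: 15, 20, 29, 42.
Observation 37.8 falls in the class 60 – <80.
L = 60, CF = 29, f = 13, h = 20.
P90 = 60 + ((37.8 − 29)/13)·20 = 60 + 13.5385 = 73.5385.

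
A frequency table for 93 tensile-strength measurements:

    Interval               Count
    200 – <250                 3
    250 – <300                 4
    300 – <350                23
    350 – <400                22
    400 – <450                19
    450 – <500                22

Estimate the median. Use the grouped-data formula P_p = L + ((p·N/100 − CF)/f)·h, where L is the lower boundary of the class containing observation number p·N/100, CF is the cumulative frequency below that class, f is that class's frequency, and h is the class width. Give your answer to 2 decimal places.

N = 93; target position k = 50/100 · 93 = 46.5.
Cumulative frequencies: 3, 7, 30, 52, 71, 93.
Observation 46.5 falls in the class 350 – <400.
L = 350, CF = 30, f = 22, h = 50.
P50 = 350 + ((46.5 − 30)/22)·50 = 350 + 37.5 = 387.5.

387.50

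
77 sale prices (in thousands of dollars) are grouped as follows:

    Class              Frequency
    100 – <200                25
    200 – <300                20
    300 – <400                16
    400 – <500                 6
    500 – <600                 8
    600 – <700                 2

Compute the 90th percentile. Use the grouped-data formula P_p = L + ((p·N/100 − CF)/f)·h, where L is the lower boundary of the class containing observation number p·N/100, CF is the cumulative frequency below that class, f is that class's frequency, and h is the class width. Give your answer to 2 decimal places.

N = 77; target position k = 90/100 · 77 = 69.3.
Cumulative frequencies: 25, 45, 61, 67, 75, 77.
Observation 69.3 falls in the class 500 – <600.
L = 500, CF = 67, f = 8, h = 100.
P90 = 500 + ((69.3 − 67)/8)·100 = 500 + 28.75 = 528.75.

528.75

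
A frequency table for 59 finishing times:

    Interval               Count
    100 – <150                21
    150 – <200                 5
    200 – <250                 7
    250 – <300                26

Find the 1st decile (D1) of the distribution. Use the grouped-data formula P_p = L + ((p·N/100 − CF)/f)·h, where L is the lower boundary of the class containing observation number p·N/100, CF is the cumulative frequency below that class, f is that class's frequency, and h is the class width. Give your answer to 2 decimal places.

114.05

N = 59; target position k = 10/100 · 59 = 5.9.
Cumulative frequencies: 21, 26, 33, 59.
Observation 5.9 falls in the class 100 – <150.
L = 100, CF = 0, f = 21, h = 50.
P10 = 100 + ((5.9 − 0)/21)·50 = 100 + 14.0476 = 114.048.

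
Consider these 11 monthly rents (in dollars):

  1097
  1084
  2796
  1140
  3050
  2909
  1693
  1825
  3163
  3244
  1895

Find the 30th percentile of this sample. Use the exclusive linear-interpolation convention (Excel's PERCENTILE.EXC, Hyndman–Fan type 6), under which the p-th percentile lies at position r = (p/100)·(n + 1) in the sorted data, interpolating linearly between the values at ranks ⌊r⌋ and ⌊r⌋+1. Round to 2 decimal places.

1471.80

Sorted: 1084, 1097, 1140, 1693, 1825, 1895, 2796, 2909, 3050, 3163, 3244.
n = 11.
r = (30/100)·(11 + 1) = 3.6.
Rank 3 is 1140 and rank 4 is 1693.
Interpolate: 1140 + 0.6·(1693 − 1140) = 1140 + 0.6·553 = 1471.8.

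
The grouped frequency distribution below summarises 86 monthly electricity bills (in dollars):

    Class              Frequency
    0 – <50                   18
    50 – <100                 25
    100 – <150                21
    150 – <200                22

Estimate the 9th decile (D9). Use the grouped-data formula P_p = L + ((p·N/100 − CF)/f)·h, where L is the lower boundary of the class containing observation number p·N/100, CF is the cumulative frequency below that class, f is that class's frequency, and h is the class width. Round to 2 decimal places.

N = 86; target position k = 90/100 · 86 = 77.4.
Cumulative frequencies: 18, 43, 64, 86.
Observation 77.4 falls in the class 150 – <200.
L = 150, CF = 64, f = 22, h = 50.
P90 = 150 + ((77.4 − 64)/22)·50 = 150 + 30.4545 = 180.455.

180.45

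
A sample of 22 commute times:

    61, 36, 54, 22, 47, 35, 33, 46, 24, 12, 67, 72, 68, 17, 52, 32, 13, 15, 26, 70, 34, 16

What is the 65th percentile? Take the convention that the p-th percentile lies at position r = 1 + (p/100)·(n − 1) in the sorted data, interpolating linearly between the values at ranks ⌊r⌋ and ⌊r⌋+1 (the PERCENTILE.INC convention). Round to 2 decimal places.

46.65

Sorted: 12, 13, 15, 16, 17, 22, 24, 26, 32, 33, 34, 35, 36, 46, 47, 52, 54, 61, 67, 68, 70, 72.
n = 22.
r = 1 + (65/100)·(22 − 1) = 1 + 13.65 = 14.65.
Rank 14 is 46 and rank 15 is 47.
Interpolate: 46 + 0.65·(47 − 46) = 46 + 0.65·1 = 46.65.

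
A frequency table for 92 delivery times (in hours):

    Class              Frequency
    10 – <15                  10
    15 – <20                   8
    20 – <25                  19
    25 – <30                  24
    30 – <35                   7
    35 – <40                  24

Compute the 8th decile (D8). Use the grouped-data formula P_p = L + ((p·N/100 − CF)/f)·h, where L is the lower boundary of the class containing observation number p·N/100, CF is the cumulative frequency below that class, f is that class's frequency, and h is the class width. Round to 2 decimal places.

N = 92; target position k = 80/100 · 92 = 73.6.
Cumulative frequencies: 10, 18, 37, 61, 68, 92.
Observation 73.6 falls in the class 35 – <40.
L = 35, CF = 68, f = 24, h = 5.
P80 = 35 + ((73.6 − 68)/24)·5 = 35 + 1.16667 = 36.1667.

36.17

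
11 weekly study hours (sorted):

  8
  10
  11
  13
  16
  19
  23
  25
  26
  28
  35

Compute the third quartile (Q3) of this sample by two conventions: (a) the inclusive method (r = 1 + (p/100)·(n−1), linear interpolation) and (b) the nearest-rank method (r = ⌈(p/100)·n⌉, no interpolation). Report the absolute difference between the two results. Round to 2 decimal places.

n = 11.
(a) r = 8.5; between ranks 8 (25) and 9 (26): 25.5.
(b) the nearest-rank method: rank 9 → 26.
|25.5 − 26| = 0.5.

0.50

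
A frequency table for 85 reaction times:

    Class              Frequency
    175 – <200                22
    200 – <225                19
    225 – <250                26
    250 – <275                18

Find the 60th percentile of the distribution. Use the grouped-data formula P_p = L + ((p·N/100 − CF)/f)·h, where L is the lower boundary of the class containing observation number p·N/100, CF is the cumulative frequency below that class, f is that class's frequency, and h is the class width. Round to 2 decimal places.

234.62

N = 85; target position k = 60/100 · 85 = 51.
Cumulative frequencies: 22, 41, 67, 85.
Observation 51 falls in the class 225 – <250.
L = 225, CF = 41, f = 26, h = 25.
P60 = 225 + ((51 − 41)/26)·25 = 225 + 9.61538 = 234.615.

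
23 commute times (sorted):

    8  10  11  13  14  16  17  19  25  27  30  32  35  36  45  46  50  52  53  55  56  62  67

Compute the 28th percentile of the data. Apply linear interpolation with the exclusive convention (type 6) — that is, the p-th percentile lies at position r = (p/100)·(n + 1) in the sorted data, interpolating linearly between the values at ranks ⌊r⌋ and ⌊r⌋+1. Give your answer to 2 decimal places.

n = 23.
r = (28/100)·(23 + 1) = 6.72.
Rank 6 is 16 and rank 7 is 17.
Interpolate: 16 + 0.72·(17 − 16) = 16 + 0.72·1 = 16.72.

16.72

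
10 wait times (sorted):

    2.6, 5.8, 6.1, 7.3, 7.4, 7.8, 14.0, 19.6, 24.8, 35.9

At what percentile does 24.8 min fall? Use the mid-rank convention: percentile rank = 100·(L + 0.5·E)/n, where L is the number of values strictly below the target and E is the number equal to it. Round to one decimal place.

85.0

Count below 24.8: L = 8; count equal: E = 1; n = 10.
Percentile rank = 100·(8 + 0.5·1)/10 = 100·8.5/10 = 85.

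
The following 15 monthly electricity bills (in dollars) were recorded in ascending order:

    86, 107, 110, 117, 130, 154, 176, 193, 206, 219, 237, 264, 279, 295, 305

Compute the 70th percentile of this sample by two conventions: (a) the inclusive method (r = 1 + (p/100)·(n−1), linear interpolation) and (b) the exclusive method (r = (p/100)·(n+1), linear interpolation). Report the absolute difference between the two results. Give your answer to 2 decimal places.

9.00

n = 15.
(a) r = 10.8; between ranks 10 (219) and 11 (237): 233.4.
(b) r = 11.2; between ranks 11 (237) and 12 (264): 242.4.
|233.4 − 242.4| = 9.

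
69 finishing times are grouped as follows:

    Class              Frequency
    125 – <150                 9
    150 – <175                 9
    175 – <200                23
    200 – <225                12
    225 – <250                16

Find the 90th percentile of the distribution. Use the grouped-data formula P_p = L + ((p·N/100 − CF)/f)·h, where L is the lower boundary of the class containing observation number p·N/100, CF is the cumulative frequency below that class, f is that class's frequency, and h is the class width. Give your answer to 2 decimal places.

239.22

N = 69; target position k = 90/100 · 69 = 62.1.
Cumulative frequencies: 9, 18, 41, 53, 69.
Observation 62.1 falls in the class 225 – <250.
L = 225, CF = 53, f = 16, h = 25.
P90 = 225 + ((62.1 − 53)/16)·25 = 225 + 14.2188 = 239.219.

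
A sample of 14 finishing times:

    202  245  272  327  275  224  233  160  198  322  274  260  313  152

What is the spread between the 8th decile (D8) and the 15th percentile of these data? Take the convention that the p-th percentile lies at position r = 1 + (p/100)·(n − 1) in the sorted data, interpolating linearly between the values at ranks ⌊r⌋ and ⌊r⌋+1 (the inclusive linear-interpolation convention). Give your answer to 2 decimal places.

Sorted: 152, 160, 198, 202, 224, 233, 245, 260, 272, 274, 275, 313, 322, 327.
n = 14.
P15: r = 2.95; ranks 2–3 are 160, 198; interpolating gives 196.1.
P80: r = 11.4; ranks 11–12 are 275, 313; interpolating gives 290.2.
Difference: 290.2 − 196.1 = 94.1.

94.10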